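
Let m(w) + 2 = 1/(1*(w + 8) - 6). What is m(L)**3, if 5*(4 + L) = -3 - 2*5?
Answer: -132651/12167 ≈ -10.903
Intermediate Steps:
L = -33/5 (L = -4 + (-3 - 2*5)/5 = -4 + (-3 - 10)/5 = -4 + (1/5)*(-13) = -4 - 13/5 = -33/5 ≈ -6.6000)
m(w) = -2 + 1/(2 + w) (m(w) = -2 + 1/(1*(w + 8) - 6) = -2 + 1/(1*(8 + w) - 6) = -2 + 1/((8 + w) - 6) = -2 + 1/(2 + w))
m(L)**3 = ((-3 - 2*(-33/5))/(2 - 33/5))**3 = ((-3 + 66/5)/(-23/5))**3 = (-5/23*51/5)**3 = (-51/23)**3 = -132651/12167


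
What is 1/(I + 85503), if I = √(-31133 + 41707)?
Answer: 85503/7310752435 - √10574/7310752435 ≈ 1.1681e-5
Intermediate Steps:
I = √10574 ≈ 102.83
1/(I + 85503) = 1/(√10574 + 85503) = 1/(85503 + √10574)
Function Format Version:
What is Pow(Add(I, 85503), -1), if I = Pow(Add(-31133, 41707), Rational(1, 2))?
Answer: Add(Rational(85503, 7310752435), Mul(Rational(-1, 7310752435), Pow(10574, Rational(1, 2)))) ≈ 1.1681e-5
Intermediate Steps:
I = Pow(10574, Rational(1, 2)) ≈ 102.83
Pow(Add(I, 85503), -1) = Pow(Add(Pow(10574, Rational(1, 2)), 85503), -1) = Pow(Add(85503, Pow(10574, Rational(1, 2))), -1)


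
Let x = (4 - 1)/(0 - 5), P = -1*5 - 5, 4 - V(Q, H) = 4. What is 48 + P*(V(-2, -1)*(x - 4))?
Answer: 48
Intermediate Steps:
V(Q, H) = 0 (V(Q, H) = 4 - 1*4 = 4 - 4 = 0)
P = -10 (P = -5 - 5 = -10)
x = -⅗ (x = 3/(-5) = 3*(-⅕) = -⅗ ≈ -0.60000)
48 + P*(V(-2, -1)*(x - 4)) = 48 - 0*(-⅗ - 4) = 48 - 0*(-23)/5 = 48 - 10*0 = 48 + 0 = 48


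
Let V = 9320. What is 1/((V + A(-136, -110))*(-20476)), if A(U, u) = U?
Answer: -1/188051584 ≈ -5.3177e-9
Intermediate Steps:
1/((V + A(-136, -110))*(-20476)) = 1/((9320 - 136)*(-20476)) = -1/20476/9184 = (1/9184)*(-1/20476) = -1/188051584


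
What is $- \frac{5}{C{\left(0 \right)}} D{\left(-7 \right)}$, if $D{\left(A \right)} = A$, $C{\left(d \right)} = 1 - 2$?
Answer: $-35$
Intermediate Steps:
$C{\left(d \right)} = -1$
$- \frac{5}{C{\left(0 \right)}} D{\left(-7 \right)} = - \frac{5}{-1} \left(-7\right) = \left(-5\right) \left(-1\right) \left(-7\right) = 5 \left(-7\right) = -35$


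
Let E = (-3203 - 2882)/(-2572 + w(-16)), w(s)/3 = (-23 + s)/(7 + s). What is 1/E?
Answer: 2559/6085 ≈ 0.42054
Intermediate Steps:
w(s) = 3*(-23 + s)/(7 + s) (w(s) = 3*((-23 + s)/(7 + s)) = 3*(-23 + s)/(7 + s))
E = 6085/2559 (E = (-3203 - 2882)/(-2572 + 3*(-23 - 16)/(7 - 16)) = -6085/(-2572 + 3*(-39)/(-9)) = -6085/(-2572 + 3*(-⅑)*(-39)) = -6085/(-2572 + 13) = -6085/(-2559) = -6085*(-1/2559) = 6085/2559 ≈ 2.3779)
1/E = 1/(6085/2559) = 2559/6085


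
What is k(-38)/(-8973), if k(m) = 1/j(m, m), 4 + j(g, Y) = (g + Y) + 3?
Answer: 1/690921 ≈ 1.4473e-6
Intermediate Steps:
j(g, Y) = -1 + Y + g (j(g, Y) = -4 + ((g + Y) + 3) = -4 + ((Y + g) + 3) = -4 + (3 + Y + g) = -1 + Y + g)
k(m) = 1/(-1 + 2*m) (k(m) = 1/(-1 + m + m) = 1/(-1 + 2*m))
k(-38)/(-8973) = 1/((-1 + 2*(-38))*(-8973)) = -1/8973/(-1 - 76) = -1/8973/(-77) = -1/77*(-1/8973) = 1/690921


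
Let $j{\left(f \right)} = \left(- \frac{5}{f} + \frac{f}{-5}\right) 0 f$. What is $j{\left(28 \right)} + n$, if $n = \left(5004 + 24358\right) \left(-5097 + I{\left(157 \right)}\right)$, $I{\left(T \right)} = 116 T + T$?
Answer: $389692464$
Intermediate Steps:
$j{\left(f \right)} = 0$ ($j{\left(f \right)} = \left(- \frac{5}{f} + f \left(- \frac{1}{5}\right)\right) 0 f = \left(- \frac{5}{f} - \frac{f}{5}\right) 0 f = 0 f = 0$)
$I{\left(T \right)} = 117 T$
$n = 389692464$ ($n = \left(5004 + 24358\right) \left(-5097 + 117 \cdot 157\right) = 29362 \left(-5097 + 18369\right) = 29362 \cdot 13272 = 389692464$)
$j{\left(28 \right)} + n = 0 + 389692464 = 389692464$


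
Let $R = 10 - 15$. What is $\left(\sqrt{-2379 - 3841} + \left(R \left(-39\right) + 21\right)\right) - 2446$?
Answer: $-2230 + 2 i \sqrt{1555} \approx -2230.0 + 78.867 i$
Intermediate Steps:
$R = -5$ ($R = 10 - 15 = -5$)
$\left(\sqrt{-2379 - 3841} + \left(R \left(-39\right) + 21\right)\right) - 2446 = \left(\sqrt{-2379 - 3841} + \left(\left(-5\right) \left(-39\right) + 21\right)\right) - 2446 = \left(\sqrt{-2379 - 3841} + \left(195 + 21\right)\right) - 2446 = \left(\sqrt{-6220} + 216\right) - 2446 = \left(2 i \sqrt{1555} + 216\right) - 2446 = \left(216 + 2 i \sqrt{1555}\right) - 2446 = -2230 + 2 i \sqrt{1555}$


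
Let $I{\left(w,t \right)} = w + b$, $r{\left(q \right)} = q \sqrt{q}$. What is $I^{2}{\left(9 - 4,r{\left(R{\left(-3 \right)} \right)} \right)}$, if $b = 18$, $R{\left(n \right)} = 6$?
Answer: $529$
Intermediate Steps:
$r{\left(q \right)} = q^{\frac{3}{2}}$
$I{\left(w,t \right)} = 18 + w$ ($I{\left(w,t \right)} = w + 18 = 18 + w$)
$I^{2}{\left(9 - 4,r{\left(R{\left(-3 \right)} \right)} \right)} = \left(18 + \left(9 - 4\right)\right)^{2} = \left(18 + 5\right)^{2} = 23^{2} = 529$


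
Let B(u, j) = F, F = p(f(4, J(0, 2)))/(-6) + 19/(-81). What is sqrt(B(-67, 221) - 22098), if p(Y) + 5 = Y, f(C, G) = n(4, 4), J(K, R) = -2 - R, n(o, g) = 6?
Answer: I*sqrt(7159882)/18 ≈ 148.66*I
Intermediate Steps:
f(C, G) = 6
p(Y) = -5 + Y
F = -65/162 (F = (-5 + 6)/(-6) + 19/(-81) = 1*(-1/6) + 19*(-1/81) = -1/6 - 19/81 = -65/162 ≈ -0.40123)
B(u, j) = -65/162
sqrt(B(-67, 221) - 22098) = sqrt(-65/162 - 22098) = sqrt(-3579941/162) = I*sqrt(7159882)/18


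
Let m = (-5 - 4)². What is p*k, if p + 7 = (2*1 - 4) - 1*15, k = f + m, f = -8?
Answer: -1752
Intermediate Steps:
m = 81 (m = (-9)² = 81)
k = 73 (k = -8 + 81 = 73)
p = -24 (p = -7 + ((2*1 - 4) - 1*15) = -7 + ((2 - 4) - 15) = -7 + (-2 - 15) = -7 - 17 = -24)
p*k = -24*73 = -1752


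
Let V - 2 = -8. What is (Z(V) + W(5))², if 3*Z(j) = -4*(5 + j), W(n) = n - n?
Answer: 16/9 ≈ 1.7778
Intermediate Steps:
W(n) = 0
V = -6 (V = 2 - 8 = -6)
Z(j) = -20/3 - 4*j/3 (Z(j) = (-4*(5 + j))/3 = (-20 - 4*j)/3 = -20/3 - 4*j/3)
(Z(V) + W(5))² = ((-20/3 - 4/3*(-6)) + 0)² = ((-20/3 + 8) + 0)² = (4/3 + 0)² = (4/3)² = 16/9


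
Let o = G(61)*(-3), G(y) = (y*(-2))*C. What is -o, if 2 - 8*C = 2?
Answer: 0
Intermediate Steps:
C = 0 (C = ¼ - ⅛*2 = ¼ - ¼ = 0)
G(y) = 0 (G(y) = (y*(-2))*0 = -2*y*0 = 0)
o = 0 (o = 0*(-3) = 0)
-o = -1*0 = 0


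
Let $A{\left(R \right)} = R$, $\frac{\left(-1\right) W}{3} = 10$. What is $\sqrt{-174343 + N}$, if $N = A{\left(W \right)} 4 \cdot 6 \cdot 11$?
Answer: $i \sqrt{182263} \approx 426.92 i$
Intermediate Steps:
$W = -30$ ($W = \left(-3\right) 10 = -30$)
$N = -7920$ ($N = - 30 \cdot 4 \cdot 6 \cdot 11 = - 30 \cdot 24 \cdot 11 = \left(-30\right) 264 = -7920$)
$\sqrt{-174343 + N} = \sqrt{-174343 - 7920} = \sqrt{-182263} = i \sqrt{182263}$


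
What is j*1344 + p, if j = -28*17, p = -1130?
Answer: -640874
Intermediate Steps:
j = -476
j*1344 + p = -476*1344 - 1130 = -639744 - 1130 = -640874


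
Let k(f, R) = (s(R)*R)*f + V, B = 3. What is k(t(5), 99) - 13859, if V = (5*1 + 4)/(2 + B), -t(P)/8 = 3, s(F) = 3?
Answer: -104926/5 ≈ -20985.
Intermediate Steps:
t(P) = -24 (t(P) = -8*3 = -24)
V = 9/5 (V = (5*1 + 4)/(2 + 3) = (5 + 4)/5 = 9*(1/5) = 9/5 ≈ 1.8000)
k(f, R) = 9/5 + 3*R*f (k(f, R) = (3*R)*f + 9/5 = 3*R*f + 9/5 = 9/5 + 3*R*f)
k(t(5), 99) - 13859 = (9/5 + 3*99*(-24)) - 13859 = (9/5 - 7128) - 13859 = -35631/5 - 13859 = -104926/5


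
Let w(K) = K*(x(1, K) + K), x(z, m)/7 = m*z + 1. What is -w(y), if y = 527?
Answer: -2225521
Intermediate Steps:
x(z, m) = 7 + 7*m*z (x(z, m) = 7*(m*z + 1) = 7*(1 + m*z) = 7 + 7*m*z)
w(K) = K*(7 + 8*K) (w(K) = K*((7 + 7*K*1) + K) = K*((7 + 7*K) + K) = K*(7 + 8*K))
-w(y) = -527*(7 + 8*527) = -527*(7 + 4216) = -527*4223 = -1*2225521 = -2225521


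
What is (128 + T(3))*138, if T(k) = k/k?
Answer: 17802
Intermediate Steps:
T(k) = 1
(128 + T(3))*138 = (128 + 1)*138 = 129*138 = 17802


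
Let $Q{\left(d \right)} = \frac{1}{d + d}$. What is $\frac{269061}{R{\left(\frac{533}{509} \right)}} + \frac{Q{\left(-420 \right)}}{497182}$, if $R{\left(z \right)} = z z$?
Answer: $\frac{2239430802361324307}{9126531326640} \approx 2.4538 \cdot 10^{5}$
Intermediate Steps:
$R{\left(z \right)} = z^{2}$
$Q{\left(d \right)} = \frac{1}{2 d}$
$\frac{269061}{R{\left(\frac{533}{509} \right)}} + \frac{Q{\left(-420 \right)}}{497182} = \frac{269061}{\left(\frac{533}{509}\right)^{2}} + \frac{\frac{1}{2} \frac{1}{-420}}{497182} = \frac{269061}{\left(533 \cdot \frac{1}{509}\right)^{2}} + \frac{1}{2} \left(- \frac{1}{420}\right) \frac{1}{497182} = \frac{269061}{\left(\frac{533}{509}\right)^{2}} - \frac{1}{417632880} = \frac{269061}{\frac{284089}{259081}} - \frac{1}{417632880} = 269061 \cdot \frac{259081}{284089} - \frac{1}{417632880} = \frac{5362199457}{21853} - \frac{1}{417632880} = \frac{2239430802361324307}{9126531326640}$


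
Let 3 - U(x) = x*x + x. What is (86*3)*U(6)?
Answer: -10062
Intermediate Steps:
U(x) = 3 - x - x² (U(x) = 3 - (x*x + x) = 3 - (x² + x) = 3 - (x + x²) = 3 + (-x - x²) = 3 - x - x²)
(86*3)*U(6) = (86*3)*(3 - 1*6 - 1*6²) = 258*(3 - 6 - 1*36) = 258*(3 - 6 - 36) = 258*(-39) = -10062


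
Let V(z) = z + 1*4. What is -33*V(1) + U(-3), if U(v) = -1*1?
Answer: -166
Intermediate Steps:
U(v) = -1
V(z) = 4 + z (V(z) = z + 4 = 4 + z)
-33*V(1) + U(-3) = -33*(4 + 1) - 1 = -33*5 - 1 = -165 - 1 = -166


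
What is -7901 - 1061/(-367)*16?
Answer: -2882691/367 ≈ -7854.7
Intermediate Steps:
-7901 - 1061/(-367)*16 = -7901 - 1061*(-1/367)*16 = -7901 + (1061/367)*16 = -7901 + 16976/367 = -2882691/367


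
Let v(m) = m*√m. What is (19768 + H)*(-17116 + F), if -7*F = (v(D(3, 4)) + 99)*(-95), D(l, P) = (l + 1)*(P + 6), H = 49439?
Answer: -7640937249/7 + 525973200*√10/7 ≈ -8.5395e+8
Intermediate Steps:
D(l, P) = (1 + l)*(6 + P)
v(m) = m^(3/2)
F = 9405/7 + 7600*√10/7 (F = -((6 + 4 + 6*3 + 4*3)^(3/2) + 99)*(-95)/7 = -((6 + 4 + 18 + 12)^(3/2) + 99)*(-95)/7 = -(40^(3/2) + 99)*(-95)/7 = -(80*√10 + 99)*(-95)/7 = -(99 + 80*√10)*(-95)/7 = -(-9405 - 7600*√10)/7 = 9405/7 + 7600*√10/7 ≈ 4776.9)
(19768 + H)*(-17116 + F) = (19768 + 49439)*(-17116 + (9405/7 + 7600*√10/7)) = 69207*(-110407/7 + 7600*√10/7) = -7640937249/7 + 525973200*√10/7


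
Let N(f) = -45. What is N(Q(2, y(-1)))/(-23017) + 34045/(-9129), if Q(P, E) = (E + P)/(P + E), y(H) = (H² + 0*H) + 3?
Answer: -783202960/210122193 ≈ -3.7274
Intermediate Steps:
y(H) = 3 + H² (y(H) = (H² + 0) + 3 = H² + 3 = 3 + H²)
Q(P, E) = 1 (Q(P, E) = (E + P)/(E + P) = 1)
N(Q(2, y(-1)))/(-23017) + 34045/(-9129) = -45/(-23017) + 34045/(-9129) = -45*(-1/23017) + 34045*(-1/9129) = 45/23017 - 34045/9129 = -783202960/210122193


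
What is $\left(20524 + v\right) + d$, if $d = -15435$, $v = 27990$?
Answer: $33079$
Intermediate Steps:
$\left(20524 + v\right) + d = \left(20524 + 27990\right) - 15435 = 48514 - 15435 = 33079$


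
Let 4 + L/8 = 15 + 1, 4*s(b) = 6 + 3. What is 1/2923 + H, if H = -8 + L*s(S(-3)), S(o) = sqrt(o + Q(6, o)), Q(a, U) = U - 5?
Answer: 607985/2923 ≈ 208.00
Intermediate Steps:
Q(a, U) = -5 + U
S(o) = sqrt(-5 + 2*o) (S(o) = sqrt(o + (-5 + o)) = sqrt(-5 + 2*o))
s(b) = 9/4 (s(b) = (6 + 3)/4 = (1/4)*9 = 9/4)
L = 96 (L = -32 + 8*(15 + 1) = -32 + 8*16 = -32 + 128 = 96)
H = 208 (H = -8 + 96*(9/4) = -8 + 216 = 208)
1/2923 + H = 1/2923 + 208 = 607985/2923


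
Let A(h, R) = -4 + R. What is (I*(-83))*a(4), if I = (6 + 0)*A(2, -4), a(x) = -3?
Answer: -11952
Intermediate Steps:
I = -48 (I = (6 + 0)*(-4 - 4) = 6*(-8) = -48)
(I*(-83))*a(4) = -48*(-83)*(-3) = 3984*(-3) = -11952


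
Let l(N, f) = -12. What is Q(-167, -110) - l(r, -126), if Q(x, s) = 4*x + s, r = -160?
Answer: -766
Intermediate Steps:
Q(x, s) = s + 4*x
Q(-167, -110) - l(r, -126) = (-110 + 4*(-167)) - 1*(-12) = (-110 - 668) + 12 = -778 + 12 = -766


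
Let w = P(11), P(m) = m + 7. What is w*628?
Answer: 11304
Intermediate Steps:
P(m) = 7 + m
w = 18 (w = 7 + 11 = 18)
w*628 = 18*628 = 11304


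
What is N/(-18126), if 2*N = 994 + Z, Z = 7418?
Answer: -701/3021 ≈ -0.23204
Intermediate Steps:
N = 4206 (N = (994 + 7418)/2 = (1/2)*8412 = 4206)
N/(-18126) = 4206/(-18126) = 4206*(-1/18126) = -701/3021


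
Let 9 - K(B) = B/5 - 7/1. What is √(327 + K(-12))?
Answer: √8635/5 ≈ 18.585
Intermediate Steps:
K(B) = 16 - B/5 (K(B) = 9 - (B/5 - 7/1) = 9 - (B*(⅕) - 7*1) = 9 - (B/5 - 7) = 9 - (-7 + B/5) = 9 + (7 - B/5) = 16 - B/5)
√(327 + K(-12)) = √(327 + (16 - ⅕*(-12))) = √(327 + (16 + 12/5)) = √(327 + 92/5) = √(1727/5) = √8635/5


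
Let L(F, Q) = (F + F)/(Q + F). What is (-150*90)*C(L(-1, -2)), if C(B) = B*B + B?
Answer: -15000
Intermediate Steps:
L(F, Q) = 2*F/(F + Q) (L(F, Q) = (2*F)/(F + Q) = 2*F/(F + Q))
C(B) = B + B² (C(B) = B² + B = B + B²)
(-150*90)*C(L(-1, -2)) = (-150*90)*((2*(-1)/(-1 - 2))*(1 + 2*(-1)/(-1 - 2))) = -13500*2*(-1)/(-3)*(1 + 2*(-1)/(-3)) = -13500*2*(-1)*(-⅓)*(1 + 2*(-1)*(-⅓)) = -9000*(1 + ⅔) = -9000*5/3 = -13500*10/9 = -15000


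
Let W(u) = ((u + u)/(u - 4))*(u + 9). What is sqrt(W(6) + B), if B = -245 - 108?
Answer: I*sqrt(263) ≈ 16.217*I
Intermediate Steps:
B = -353
W(u) = 2*u*(9 + u)/(-4 + u) (W(u) = ((2*u)/(-4 + u))*(9 + u) = (2*u/(-4 + u))*(9 + u) = 2*u*(9 + u)/(-4 + u))
sqrt(W(6) + B) = sqrt(2*6*(9 + 6)/(-4 + 6) - 353) = sqrt(2*6*15/2 - 353) = sqrt(2*6*(1/2)*15 - 353) = sqrt(90 - 353) = sqrt(-263) = I*sqrt(263)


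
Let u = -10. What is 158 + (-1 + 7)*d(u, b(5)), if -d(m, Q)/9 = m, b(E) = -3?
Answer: 698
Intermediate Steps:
d(m, Q) = -9*m
158 + (-1 + 7)*d(u, b(5)) = 158 + (-1 + 7)*(-9*(-10)) = 158 + 6*90 = 158 + 540 = 698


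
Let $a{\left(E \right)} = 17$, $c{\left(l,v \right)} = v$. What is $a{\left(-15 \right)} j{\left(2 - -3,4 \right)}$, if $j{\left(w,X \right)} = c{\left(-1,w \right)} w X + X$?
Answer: $1768$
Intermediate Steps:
$j{\left(w,X \right)} = X + X w^{2}$ ($j{\left(w,X \right)} = w w X + X = w^{2} X + X = X w^{2} + X = X + X w^{2}$)
$a{\left(-15 \right)} j{\left(2 - -3,4 \right)} = 17 \cdot 4 \left(1 + \left(2 - -3\right)^{2}\right) = 17 \cdot 4 \left(1 + \left(2 + 3\right)^{2}\right) = 17 \cdot 4 \left(1 + 5^{2}\right) = 17 \cdot 4 \left(1 + 25\right) = 17 \cdot 4 \cdot 26 = 17 \cdot 104 = 1768$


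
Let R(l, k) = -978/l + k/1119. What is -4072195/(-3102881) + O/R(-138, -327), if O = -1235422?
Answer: -16443110991933919/90436569626 ≈ -1.8182e+5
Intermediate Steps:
R(l, k) = -978/l + k/1119 (R(l, k) = -978/l + k*(1/1119) = -978/l + k/1119)
-4072195/(-3102881) + O/R(-138, -327) = -4072195/(-3102881) - 1235422/(-978/(-138) + (1/1119)*(-327)) = -4072195*(-1/3102881) - 1235422/(-978*(-1/138) - 109/373) = 4072195/3102881 - 1235422/(163/23 - 109/373) = 4072195/3102881 - 1235422/58292/8579 = 4072195/3102881 - 1235422*8579/58292 = 4072195/3102881 - 5299342669/29146 = -16443110991933919/90436569626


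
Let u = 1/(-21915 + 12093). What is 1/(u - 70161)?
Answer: -9822/689121343 ≈ -1.4253e-5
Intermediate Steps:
u = -1/9822 (u = 1/(-9822) = -1/9822 ≈ -0.00010181)
1/(u - 70161) = 1/(-1/9822 - 70161) = 1/(-689121343/9822) = -9822/689121343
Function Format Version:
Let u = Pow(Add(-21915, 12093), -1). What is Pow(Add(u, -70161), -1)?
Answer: Rational(-9822, 689121343) ≈ -1.4253e-5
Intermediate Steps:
u = Rational(-1, 9822) (u = Pow(-9822, -1) = Rational(-1, 9822) ≈ -0.00010181)
Pow(Add(u, -70161), -1) = Pow(Add(Rational(-1, 9822), -70161), -1) = Pow(Rational(-689121343, 9822), -1) = Rational(-9822, 689121343)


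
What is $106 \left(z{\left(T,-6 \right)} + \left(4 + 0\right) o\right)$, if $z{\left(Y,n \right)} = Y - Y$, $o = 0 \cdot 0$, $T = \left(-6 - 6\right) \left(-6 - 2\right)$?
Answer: $0$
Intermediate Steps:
$T = 96$ ($T = \left(-12\right) \left(-8\right) = 96$)
$o = 0$
$z{\left(Y,n \right)} = 0$
$106 \left(z{\left(T,-6 \right)} + \left(4 + 0\right) o\right) = 106 \left(0 + \left(4 + 0\right) 0\right) = 106 \left(0 + 4 \cdot 0\right) = 106 \left(0 + 0\right) = 106 \cdot 0 = 0$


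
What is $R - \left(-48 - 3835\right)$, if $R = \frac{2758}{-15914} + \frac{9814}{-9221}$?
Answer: $\frac{284810717094}{73371497} \approx 3881.8$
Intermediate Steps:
$R = - \frac{90805757}{73371497}$ ($R = 2758 \left(- \frac{1}{15914}\right) + 9814 \left(- \frac{1}{9221}\right) = - \frac{1379}{7957} - \frac{9814}{9221} = - \frac{90805757}{73371497} \approx -1.2376$)
$R - \left(-48 - 3835\right) = - \frac{90805757}{73371497} - \left(-48 - 3835\right) = - \frac{90805757}{73371497} - -3883 = - \frac{90805757}{73371497} + 3883 = \frac{284810717094}{73371497}$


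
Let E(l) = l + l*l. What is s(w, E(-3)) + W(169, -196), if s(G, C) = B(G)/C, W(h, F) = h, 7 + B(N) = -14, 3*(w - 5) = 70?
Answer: 331/2 ≈ 165.50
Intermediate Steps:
w = 85/3 (w = 5 + (⅓)*70 = 5 + 70/3 = 85/3 ≈ 28.333)
B(N) = -21 (B(N) = -7 - 14 = -21)
E(l) = l + l²
s(G, C) = -21/C
s(w, E(-3)) + W(169, -196) = -21*(-1/(3*(1 - 3))) + 169 = -21/((-3*(-2))) + 169 = -21/6 + 169 = -21*⅙ + 169 = -7/2 + 169 = 331/2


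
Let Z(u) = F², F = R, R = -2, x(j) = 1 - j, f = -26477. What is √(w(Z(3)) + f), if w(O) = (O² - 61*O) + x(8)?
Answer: 6*I*√742 ≈ 163.44*I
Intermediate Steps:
F = -2
Z(u) = 4 (Z(u) = (-2)² = 4)
w(O) = -7 + O² - 61*O (w(O) = (O² - 61*O) + (1 - 1*8) = (O² - 61*O) + (1 - 8) = (O² - 61*O) - 7 = -7 + O² - 61*O)
√(w(Z(3)) + f) = √((-7 + 4² - 61*4) - 26477) = √((-7 + 16 - 244) - 26477) = √(-235 - 26477) = √(-26712) = 6*I*√742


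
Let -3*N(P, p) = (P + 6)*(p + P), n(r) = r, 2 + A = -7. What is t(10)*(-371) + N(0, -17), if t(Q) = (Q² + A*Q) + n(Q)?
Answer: -7386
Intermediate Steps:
A = -9 (A = -2 - 7 = -9)
t(Q) = Q² - 8*Q (t(Q) = (Q² - 9*Q) + Q = Q² - 8*Q)
N(P, p) = -(6 + P)*(P + p)/3 (N(P, p) = -(P + 6)*(p + P)/3 = -(6 + P)*(P + p)/3)
t(10)*(-371) + N(0, -17) = (10*(-8 + 10))*(-371) + (-2*0 - 2*(-17) - ⅓*0² - ⅓*0*(-17)) = (10*2)*(-371) + (0 + 34 - ⅓*0 + 0) = 20*(-371) + (0 + 34 + 0 + 0) = -7420 + 34 = -7386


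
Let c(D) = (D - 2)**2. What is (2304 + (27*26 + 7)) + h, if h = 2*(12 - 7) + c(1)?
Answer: 3024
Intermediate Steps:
c(D) = (-2 + D)**2
h = 11 (h = 2*(12 - 7) + (-2 + 1)**2 = 2*5 + (-1)**2 = 10 + 1 = 11)
(2304 + (27*26 + 7)) + h = (2304 + (27*26 + 7)) + 11 = (2304 + (702 + 7)) + 11 = (2304 + 709) + 11 = 3013 + 11 = 3024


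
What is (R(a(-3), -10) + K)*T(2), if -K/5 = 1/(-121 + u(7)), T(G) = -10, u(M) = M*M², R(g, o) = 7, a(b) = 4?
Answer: -7745/111 ≈ -69.775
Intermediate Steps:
u(M) = M³
K = -5/222 (K = -5/(-121 + 7³) = -5/(-121 + 343) = -5/222 ≈ -0.022523)
(R(a(-3), -10) + K)*T(2) = (7 - 5/222)*(-10) = (1549/222)*(-10) = -7745/111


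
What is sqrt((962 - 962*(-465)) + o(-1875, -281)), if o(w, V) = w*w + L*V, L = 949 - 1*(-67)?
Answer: sqrt(3678421) ≈ 1917.9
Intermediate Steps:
L = 1016 (L = 949 + 67 = 1016)
o(w, V) = w**2 + 1016*V (o(w, V) = w*w + 1016*V = w**2 + 1016*V)
sqrt((962 - 962*(-465)) + o(-1875, -281)) = sqrt((962 - 962*(-465)) + ((-1875)**2 + 1016*(-281))) = sqrt((962 + 447330) + (3515625 - 285496)) = sqrt(448292 + 3230129) = sqrt(3678421)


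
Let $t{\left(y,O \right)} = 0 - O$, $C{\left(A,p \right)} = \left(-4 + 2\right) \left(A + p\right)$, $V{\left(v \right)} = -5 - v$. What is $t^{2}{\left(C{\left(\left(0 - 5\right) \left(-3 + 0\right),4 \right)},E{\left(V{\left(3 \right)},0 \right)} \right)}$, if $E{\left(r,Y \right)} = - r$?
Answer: $64$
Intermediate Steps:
$C{\left(A,p \right)} = - 2 A - 2 p$ ($C{\left(A,p \right)} = - 2 \left(A + p\right) = - 2 A - 2 p$)
$t{\left(y,O \right)} = - O$
$t^{2}{\left(C{\left(\left(0 - 5\right) \left(-3 + 0\right),4 \right)},E{\left(V{\left(3 \right)},0 \right)} \right)} = \left(- \left(-1\right) \left(-5 - 3\right)\right)^{2} = \left(- \left(-1\right) \left(-8\right)\right)^{2} = \left(\left(-1\right) 8\right)^{2} = \left(-8\right)^{2} = 64$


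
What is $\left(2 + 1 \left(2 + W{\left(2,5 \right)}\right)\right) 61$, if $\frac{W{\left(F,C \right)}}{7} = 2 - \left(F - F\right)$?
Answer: $1098$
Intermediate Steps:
$W{\left(F,C \right)} = 14$ ($W{\left(F,C \right)} = 7 \left(2 - \left(F - F\right)\right) = 7 \left(2 - 0\right) = 7 \left(2 + 0\right) = 7 \cdot 2 = 14$)
$\left(2 + 1 \left(2 + W{\left(2,5 \right)}\right)\right) 61 = \left(2 + 1 \left(2 + 14\right)\right) 61 = \left(2 + 1 \cdot 16\right) 61 = \left(2 + 16\right) 61 = 18 \cdot 61 = 1098$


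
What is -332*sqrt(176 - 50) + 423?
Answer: 423 - 996*sqrt(14) ≈ -3303.7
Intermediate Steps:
-332*sqrt(176 - 50) + 423 = -996*sqrt(14) + 423 = 423 - 996*sqrt(14)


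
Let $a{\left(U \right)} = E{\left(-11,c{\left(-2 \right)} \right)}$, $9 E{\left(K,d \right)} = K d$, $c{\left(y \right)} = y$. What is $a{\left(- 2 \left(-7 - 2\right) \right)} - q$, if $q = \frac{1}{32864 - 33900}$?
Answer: $\frac{22801}{9324} \approx 2.4454$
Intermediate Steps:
$E{\left(K,d \right)} = \frac{K d}{9}$
$a{\left(U \right)} = \frac{22}{9}$ ($a{\left(U \right)} = \frac{1}{9} \left(-11\right) \left(-2\right) = \frac{22}{9}$)
$q = - \frac{1}{1036}$ ($q = \frac{1}{-1036} = - \frac{1}{1036} \approx -0.00096525$)
$a{\left(- 2 \left(-7 - 2\right) \right)} - q = \frac{22}{9} - - \frac{1}{1036} = \frac{22}{9} + \frac{1}{1036} = \frac{22801}{9324}$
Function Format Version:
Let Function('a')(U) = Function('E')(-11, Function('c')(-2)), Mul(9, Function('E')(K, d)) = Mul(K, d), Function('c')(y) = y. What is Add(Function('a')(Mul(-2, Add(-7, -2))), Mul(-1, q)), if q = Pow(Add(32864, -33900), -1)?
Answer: Rational(22801, 9324) ≈ 2.4454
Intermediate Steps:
Function('E')(K, d) = Mul(Rational(1, 9), K, d) (Function('E')(K, d) = Mul(Rational(1, 9), Mul(K, d)) = Mul(Rational(1, 9), K, d))
Function('a')(U) = Rational(22, 9) (Function('a')(U) = Mul(Rational(1, 9), -11, -2) = Rational(22, 9))
q = Rational(-1, 1036) (q = Pow(-1036, -1) = Rational(-1, 1036) ≈ -0.00096525)
Add(Function('a')(Mul(-2, Add(-7, -2))), Mul(-1, q)) = Add(Rational(22, 9), Mul(-1, Rational(-1, 1036))) = Add(Rational(22, 9), Rational(1, 1036)) = Rational(22801, 9324)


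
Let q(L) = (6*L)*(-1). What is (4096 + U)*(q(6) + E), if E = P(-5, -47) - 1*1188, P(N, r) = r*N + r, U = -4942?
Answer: 876456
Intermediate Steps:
q(L) = -6*L
P(N, r) = r + N*r (P(N, r) = N*r + r = r + N*r)
E = -1000 (E = -47*(1 - 5) - 1*1188 = -47*(-4) - 1188 = 188 - 1188 = -1000)
(4096 + U)*(q(6) + E) = (4096 - 4942)*(-6*6 - 1000) = -846*(-36 - 1000) = -846*(-1036) = 876456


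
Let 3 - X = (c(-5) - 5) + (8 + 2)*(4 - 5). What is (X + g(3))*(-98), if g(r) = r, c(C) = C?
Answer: -2548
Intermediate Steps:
X = 23 (X = 3 - ((-5 - 5) + (8 + 2)*(4 - 5)) = 3 - (-10 + 10*(-1)) = 3 - (-10 - 10) = 3 - 1*(-20) = 3 + 20 = 23)
(X + g(3))*(-98) = (23 + 3)*(-98) = 26*(-98) = -2548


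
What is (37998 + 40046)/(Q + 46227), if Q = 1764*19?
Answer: 78044/79743 ≈ 0.97869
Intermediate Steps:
Q = 33516
(37998 + 40046)/(Q + 46227) = (37998 + 40046)/(33516 + 46227) = 78044/79743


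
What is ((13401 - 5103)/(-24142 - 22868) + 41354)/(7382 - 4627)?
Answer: 324007207/21585425 ≈ 15.010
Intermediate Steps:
((13401 - 5103)/(-24142 - 22868) + 41354)/(7382 - 4627) = (8298/(-47010) + 41354)/2755 = (8298*(-1/47010) + 41354)*(1/2755) = (-1383/7835 + 41354)*(1/2755) = (324007207/7835)*(1/2755) = 324007207/21585425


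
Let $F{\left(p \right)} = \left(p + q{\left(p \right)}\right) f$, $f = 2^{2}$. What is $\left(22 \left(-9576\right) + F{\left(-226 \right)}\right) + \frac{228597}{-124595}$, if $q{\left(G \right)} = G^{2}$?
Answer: $- \frac{906283437}{124595} \approx -7273.8$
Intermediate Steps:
$f = 4$
$F{\left(p \right)} = 4 p + 4 p^{2}$ ($F{\left(p \right)} = \left(p + p^{2}\right) 4 = 4 p + 4 p^{2}$)
$\left(22 \left(-9576\right) + F{\left(-226 \right)}\right) + \frac{228597}{-124595} = \left(22 \left(-9576\right) + 4 \left(-226\right) \left(1 - 226\right)\right) + \frac{228597}{-124595} = \left(-210672 + 4 \left(-226\right) \left(-225\right)\right) + 228597 \left(- \frac{1}{124595}\right) = \left(-210672 + 203400\right) - \frac{228597}{124595} = -7272 - \frac{228597}{124595} = - \frac{906283437}{124595}$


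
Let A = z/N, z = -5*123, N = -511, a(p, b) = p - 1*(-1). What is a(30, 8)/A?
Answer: 15841/615 ≈ 25.758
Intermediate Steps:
a(p, b) = 1 + p (a(p, b) = p + 1 = 1 + p)
z = -615
A = 615/511 (A = -615/(-511) = -615*(-1/511) = 615/511 ≈ 1.2035)
a(30, 8)/A = (1 + 30)/(615/511) = 31*(511/615) = 15841/615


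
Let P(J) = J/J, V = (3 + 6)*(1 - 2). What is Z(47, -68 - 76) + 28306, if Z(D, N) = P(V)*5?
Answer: 28311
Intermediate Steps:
V = -9 (V = 9*(-1) = -9)
P(J) = 1
Z(D, N) = 5 (Z(D, N) = 1*5 = 5)
Z(47, -68 - 76) + 28306 = 5 + 28306 = 28311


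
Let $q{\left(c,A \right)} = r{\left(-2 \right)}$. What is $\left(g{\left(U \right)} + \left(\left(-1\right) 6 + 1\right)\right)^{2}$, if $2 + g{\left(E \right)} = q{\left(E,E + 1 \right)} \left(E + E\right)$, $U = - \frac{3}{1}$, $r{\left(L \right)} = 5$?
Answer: $1369$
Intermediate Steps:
$q{\left(c,A \right)} = 5$
$U = -3$ ($U = \left(-3\right) 1 = -3$)
$g{\left(E \right)} = -2 + 10 E$ ($g{\left(E \right)} = -2 + 5 \left(E + E\right) = -2 + 5 \cdot 2 E = -2 + 10 E$)
$\left(g{\left(U \right)} + \left(\left(-1\right) 6 + 1\right)\right)^{2} = \left(\left(-2 + 10 \left(-3\right)\right) + \left(\left(-1\right) 6 + 1\right)\right)^{2} = \left(\left(-2 - 30\right) + \left(-6 + 1\right)\right)^{2} = \left(-32 - 5\right)^{2} = \left(-37\right)^{2} = 1369$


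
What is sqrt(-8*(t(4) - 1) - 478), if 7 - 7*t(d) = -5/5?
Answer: I*sqrt(23478)/7 ≈ 21.889*I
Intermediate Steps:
t(d) = 8/7 (t(d) = 1 - (-5)/(7*5) = 1 - 1/7*(-1) = 1 + 1/7 = 8/7)
sqrt(-8*(t(4) - 1) - 478) = sqrt(-8*(8/7 - 1) - 478) = sqrt(-8*1/7 - 478) = sqrt(-8/7 - 478) = sqrt(-3354/7) = I*sqrt(23478)/7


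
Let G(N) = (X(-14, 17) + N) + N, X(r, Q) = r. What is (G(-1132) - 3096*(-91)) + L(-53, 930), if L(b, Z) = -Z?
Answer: 278528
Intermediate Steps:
G(N) = -14 + 2*N (G(N) = (-14 + N) + N = -14 + 2*N)
(G(-1132) - 3096*(-91)) + L(-53, 930) = ((-14 + 2*(-1132)) - 3096*(-91)) - 1*930 = ((-14 - 2264) + 281736) - 930 = (-2278 + 281736) - 930 = 279458 - 930 = 278528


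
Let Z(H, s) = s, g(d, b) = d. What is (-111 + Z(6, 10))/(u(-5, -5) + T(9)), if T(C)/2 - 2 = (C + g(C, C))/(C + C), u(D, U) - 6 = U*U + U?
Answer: -101/32 ≈ -3.1563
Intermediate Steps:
u(D, U) = 6 + U + U² (u(D, U) = 6 + (U*U + U) = 6 + (U² + U) = 6 + (U + U²) = 6 + U + U²)
T(C) = 6 (T(C) = 4 + 2*((C + C)/(C + C)) = 4 + 2*((2*C)/((2*C))) = 4 + 2*((2*C)*(1/(2*C))) = 4 + 2*1 = 4 + 2 = 6)
(-111 + Z(6, 10))/(u(-5, -5) + T(9)) = (-111 + 10)/((6 - 5 + (-5)²) + 6) = -101/((6 - 5 + 25) + 6) = -101/(26 + 6) = -101/32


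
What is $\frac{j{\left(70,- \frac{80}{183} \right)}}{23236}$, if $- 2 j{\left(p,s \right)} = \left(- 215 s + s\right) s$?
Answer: $\frac{171200}{194537601} \approx 0.00088004$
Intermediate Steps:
$j{\left(p,s \right)} = 107 s^{2}$ ($j{\left(p,s \right)} = - \frac{\left(- 215 s + s\right) s}{2} = - \frac{- 214 s s}{2} = - \frac{\left(-214\right) s^{2}}{2} = 107 s^{2}$)
$\frac{j{\left(70,- \frac{80}{183} \right)}}{23236} = \frac{107 \left(- \frac{80}{183}\right)^{2}}{23236} = 107 \left(\left(-80\right) \frac{1}{183}\right)^{2} \cdot \frac{1}{23236} = 107 \left(- \frac{80}{183}\right)^{2} \cdot \frac{1}{23236} = 107 \cdot \frac{6400}{33489} \cdot \frac{1}{23236} = \frac{684800}{33489} \cdot \frac{1}{23236} = \frac{171200}{194537601}$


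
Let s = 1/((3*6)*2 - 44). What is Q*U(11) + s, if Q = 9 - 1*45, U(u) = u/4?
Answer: -793/8 ≈ -99.125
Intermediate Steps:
U(u) = u/4 (U(u) = u*(¼) = u/4)
Q = -36 (Q = 9 - 45 = -36)
s = -⅛ (s = 1/(18*2 - 44) = 1/(36 - 44) = 1/(-8) = -⅛ ≈ -0.12500)
Q*U(11) + s = -9*11 - ⅛ = -36*11/4 - ⅛ = -99 - ⅛ = -793/8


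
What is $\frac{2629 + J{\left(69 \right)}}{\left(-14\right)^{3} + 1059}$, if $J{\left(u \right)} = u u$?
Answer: $- \frac{1478}{337} \approx -4.3858$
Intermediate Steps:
$J{\left(u \right)} = u^{2}$
$\frac{2629 + J{\left(69 \right)}}{\left(-14\right)^{3} + 1059} = \frac{2629 + 69^{2}}{\left(-14\right)^{3} + 1059} = \frac{2629 + 4761}{-2744 + 1059} = \frac{7390}{-1685} = 7390 \left(- \frac{1}{1685}\right) = - \frac{1478}{337}$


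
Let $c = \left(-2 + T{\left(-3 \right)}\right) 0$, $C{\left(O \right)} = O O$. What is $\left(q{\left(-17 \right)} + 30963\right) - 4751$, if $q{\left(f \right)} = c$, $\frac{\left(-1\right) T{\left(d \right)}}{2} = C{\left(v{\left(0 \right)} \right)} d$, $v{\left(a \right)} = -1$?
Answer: $26212$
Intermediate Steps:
$C{\left(O \right)} = O^{2}$
$T{\left(d \right)} = - 2 d$ ($T{\left(d \right)} = - 2 \left(-1\right)^{2} d = - 2 \cdot 1 d = - 2 d$)
$c = 0$ ($c = \left(-2 - -6\right) 0 = \left(-2 + 6\right) 0 = 4 \cdot 0 = 0$)
$q{\left(f \right)} = 0$
$\left(q{\left(-17 \right)} + 30963\right) - 4751 = \left(0 + 30963\right) - 4751 = 30963 - 4751 = 26212$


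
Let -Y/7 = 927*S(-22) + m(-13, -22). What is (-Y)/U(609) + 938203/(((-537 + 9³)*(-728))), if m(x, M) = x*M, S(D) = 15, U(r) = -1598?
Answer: -1098869779/15954432 ≈ -68.875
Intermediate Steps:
m(x, M) = M*x
Y = -99337 (Y = -7*(927*15 - 22*(-13)) = -7*(13905 + 286) = -7*14191 = -99337)
(-Y)/U(609) + 938203/(((-537 + 9³)*(-728))) = -1*(-99337)/(-1598) + 938203/(((-537 + 9³)*(-728))) = 99337*(-1/1598) + 938203/(((-537 + 729)*(-728))) = -99337/1598 + 938203/((192*(-728))) = -99337/1598 + 938203/(-139776) = -99337/1598 + 938203*(-1/139776) = -99337/1598 - 134029/19968 = -1098869779/15954432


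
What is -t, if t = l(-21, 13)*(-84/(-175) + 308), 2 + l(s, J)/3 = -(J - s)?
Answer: 832896/25 ≈ 33316.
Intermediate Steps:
l(s, J) = -6 - 3*J + 3*s (l(s, J) = -6 + 3*(-(J - s)) = -6 + 3*(s - J) = -6 + (-3*J + 3*s) = -6 - 3*J + 3*s)
t = -832896/25 (t = (-6 - 3*13 + 3*(-21))*(-84/(-175) + 308) = (-6 - 39 - 63)*(-84*(-1/175) + 308) = -108*(12/25 + 308) = -108*7712/25 = -832896/25 ≈ -33316.)
-t = -1*(-832896/25) = 832896/25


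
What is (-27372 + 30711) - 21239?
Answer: -17900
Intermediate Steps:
(-27372 + 30711) - 21239 = 3339 - 21239 = -17900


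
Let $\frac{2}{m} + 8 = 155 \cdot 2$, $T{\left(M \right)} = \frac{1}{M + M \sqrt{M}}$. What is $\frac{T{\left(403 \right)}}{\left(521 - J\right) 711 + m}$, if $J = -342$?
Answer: $- \frac{151}{15010268043264} + \frac{151 \sqrt{403}}{15010268043264} \approx 1.9189 \cdot 10^{-10}$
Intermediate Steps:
$T{\left(M \right)} = \frac{1}{M + M^{\frac{3}{2}}}$
$m = \frac{1}{151}$ ($m = \frac{2}{-8 + 155 \cdot 2} = \frac{2}{-8 + 310} = \frac{2}{302} = 2 \cdot \frac{1}{302} = \frac{1}{151} \approx 0.0066225$)
$\frac{T{\left(403 \right)}}{\left(521 - J\right) 711 + m} = \frac{1}{\left(403 + 403^{\frac{3}{2}}\right) \left(\left(521 - -342\right) 711 + \frac{1}{151}\right)} = \frac{1}{\left(403 + 403 \sqrt{403}\right) \left(\left(521 + 342\right) 711 + \frac{1}{151}\right)} = \frac{1}{\left(403 + 403 \sqrt{403}\right) \left(863 \cdot 711 + \frac{1}{151}\right)} = \frac{1}{\left(403 + 403 \sqrt{403}\right) \left(613593 + \frac{1}{151}\right)} = \frac{1}{\left(403 + 403 \sqrt{403}\right) \frac{92652544}{151}} = \frac{1}{403 + 403 \sqrt{403}} \cdot \frac{151}{92652544} = \frac{151}{92652544 \left(403 + 403 \sqrt{403}\right)}$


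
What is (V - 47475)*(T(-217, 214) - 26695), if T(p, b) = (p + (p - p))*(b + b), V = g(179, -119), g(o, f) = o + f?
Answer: 5669458965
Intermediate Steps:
g(o, f) = f + o
V = 60 (V = -119 + 179 = 60)
T(p, b) = 2*b*p (T(p, b) = (p + 0)*(2*b) = p*(2*b) = 2*b*p)
(V - 47475)*(T(-217, 214) - 26695) = (60 - 47475)*(2*214*(-217) - 26695) = -47415*(-92876 - 26695) = -47415*(-119571) = 5669458965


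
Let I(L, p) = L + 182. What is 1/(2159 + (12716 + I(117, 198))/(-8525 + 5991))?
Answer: 2534/5457891 ≈ 0.00046428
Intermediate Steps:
I(L, p) = 182 + L
1/(2159 + (12716 + I(117, 198))/(-8525 + 5991)) = 1/(2159 + (12716 + (182 + 117))/(-8525 + 5991)) = 1/(2159 + (12716 + 299)/(-2534)) = 1/(2159 + 13015*(-1/2534)) = 1/(2159 - 13015/2534) = 1/(5457891/2534) = 2534/5457891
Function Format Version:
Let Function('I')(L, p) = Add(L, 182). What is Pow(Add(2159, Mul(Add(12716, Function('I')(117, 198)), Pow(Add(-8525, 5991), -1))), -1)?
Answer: Rational(2534, 5457891) ≈ 0.00046428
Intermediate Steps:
Function('I')(L, p) = Add(182, L)
Pow(Add(2159, Mul(Add(12716, Function('I')(117, 198)), Pow(Add(-8525, 5991), -1))), -1) = Pow(Add(2159, Mul(Add(12716, Add(182, 117)), Pow(Add(-8525, 5991), -1))), -1) = Pow(Add(2159, Mul(Add(12716, 299), Pow(-2534, -1))), -1) = Pow(Add(2159, Mul(13015, Rational(-1, 2534))), -1) = Pow(Add(2159, Rational(-13015, 2534)), -1) = Pow(Rational(5457891, 2534), -1) = Rational(2534, 5457891)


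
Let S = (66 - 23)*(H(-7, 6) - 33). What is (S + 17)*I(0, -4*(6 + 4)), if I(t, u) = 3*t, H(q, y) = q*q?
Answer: 0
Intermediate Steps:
H(q, y) = q²
S = 688 (S = (66 - 23)*((-7)² - 33) = 43*(49 - 33) = 43*16 = 688)
(S + 17)*I(0, -4*(6 + 4)) = (688 + 17)*(3*0) = 705*0 = 0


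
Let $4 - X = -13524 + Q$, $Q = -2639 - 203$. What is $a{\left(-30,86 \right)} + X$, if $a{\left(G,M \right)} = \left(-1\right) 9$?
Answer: $16361$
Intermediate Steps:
$a{\left(G,M \right)} = -9$
$Q = -2842$
$X = 16370$ ($X = 4 - \left(-13524 - 2842\right) = 4 - -16366 = 4 + 16366 = 16370$)
$a{\left(-30,86 \right)} + X = -9 + 16370 = 16361$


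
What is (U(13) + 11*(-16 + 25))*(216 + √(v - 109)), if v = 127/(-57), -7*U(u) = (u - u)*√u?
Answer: 21384 + 66*I*√90345/19 ≈ 21384.0 + 1044.1*I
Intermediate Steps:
U(u) = 0 (U(u) = -(u - u)*√u/7 = -0*√u = -⅐*0 = 0)
v = -127/57 (v = 127*(-1/57) = -127/57 ≈ -2.2281)
(U(13) + 11*(-16 + 25))*(216 + √(v - 109)) = (0 + 11*(-16 + 25))*(216 + √(-127/57 - 109)) = (0 + 11*9)*(216 + √(-6340/57)) = (0 + 99)*(216 + 2*I*√90345/57) = 99*(216 + 2*I*√90345/57) = 21384 + 66*I*√90345/19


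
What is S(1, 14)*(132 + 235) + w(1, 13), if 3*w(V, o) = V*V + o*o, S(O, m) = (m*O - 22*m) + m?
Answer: -308110/3 ≈ -1.0270e+5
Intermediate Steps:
S(O, m) = -21*m + O*m (S(O, m) = (O*m - 22*m) + m = (-22*m + O*m) + m = -21*m + O*m)
w(V, o) = V**2/3 + o**2/3 (w(V, o) = (V*V + o*o)/3 = (V**2 + o**2)/3 = V**2/3 + o**2/3)
S(1, 14)*(132 + 235) + w(1, 13) = (14*(-21 + 1))*(132 + 235) + ((1/3)*1**2 + (1/3)*13**2) = (14*(-20))*367 + ((1/3)*1 + (1/3)*169) = -280*367 + (1/3 + 169/3) = -102760 + 170/3 = -308110/3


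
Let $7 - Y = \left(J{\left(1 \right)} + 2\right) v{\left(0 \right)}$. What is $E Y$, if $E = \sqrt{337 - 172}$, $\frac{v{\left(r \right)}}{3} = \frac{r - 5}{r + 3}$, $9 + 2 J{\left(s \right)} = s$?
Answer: $- 3 \sqrt{165} \approx -38.536$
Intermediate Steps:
$J{\left(s \right)} = - \frac{9}{2} + \frac{s}{2}$
$v{\left(r \right)} = \frac{3 \left(-5 + r\right)}{3 + r}$ ($v{\left(r \right)} = 3 \frac{r - 5}{r + 3} = 3 \frac{-5 + r}{3 + r} = \frac{3 \left(-5 + r\right)}{3 + r}$)
$Y = -3$ ($Y = 7 - \left(\left(- \frac{9}{2} + \frac{1}{2} \cdot 1\right) + 2\right) \frac{3 \left(-5 + 0\right)}{3 + 0} = 7 - \left(\left(- \frac{9}{2} + \frac{1}{2}\right) + 2\right) 3 \cdot \frac{1}{3} \left(-5\right) = 7 - \left(-4 + 2\right) 3 \cdot \frac{1}{3} \left(-5\right) = 7 - \left(-2\right) \left(-5\right) = 7 - 10 = -3$)
$E = \sqrt{165} \approx 12.845$
$E Y = \sqrt{165} \left(-3\right) = - 3 \sqrt{165}$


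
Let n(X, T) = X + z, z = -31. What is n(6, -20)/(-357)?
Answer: 25/357 ≈ 0.070028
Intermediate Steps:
n(X, T) = -31 + X (n(X, T) = X - 31 = -31 + X)
n(6, -20)/(-357) = (-31 + 6)/(-357) = -25*(-1/357) = 25/357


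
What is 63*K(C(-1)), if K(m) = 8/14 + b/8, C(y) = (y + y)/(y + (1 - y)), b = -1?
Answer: 225/8 ≈ 28.125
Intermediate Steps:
C(y) = 2*y (C(y) = (2*y)/1 = (2*y)*1 = 2*y)
K(m) = 25/56 (K(m) = 8/14 - 1/8 = 8*(1/14) - 1*1/8 = 4/7 - 1/8 = 25/56)
63*K(C(-1)) = 63*(25/56) = 225/8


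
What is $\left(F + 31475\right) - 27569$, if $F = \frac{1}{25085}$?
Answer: $\frac{97982011}{25085} \approx 3906.0$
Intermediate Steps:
$F = \frac{1}{25085} \approx 3.9864 \cdot 10^{-5}$
$\left(F + 31475\right) - 27569 = \left(\frac{1}{25085} + 31475\right) - 27569 = \frac{789550376}{25085} - 27569 = \frac{97982011}{25085}$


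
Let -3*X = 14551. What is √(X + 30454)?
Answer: √230433/3 ≈ 160.01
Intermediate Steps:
X = -14551/3 (X = -⅓*14551 = -14551/3 ≈ -4850.3)
√(X + 30454) = √(-14551/3 + 30454) = √(76811/3) = √230433/3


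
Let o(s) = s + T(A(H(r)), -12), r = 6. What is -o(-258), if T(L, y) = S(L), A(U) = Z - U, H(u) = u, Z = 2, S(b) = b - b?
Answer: 258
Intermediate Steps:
S(b) = 0
A(U) = 2 - U
T(L, y) = 0
o(s) = s (o(s) = s + 0 = s)
-o(-258) = -1*(-258) = 258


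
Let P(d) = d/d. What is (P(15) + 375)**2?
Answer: 141376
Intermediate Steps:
P(d) = 1
(P(15) + 375)**2 = (1 + 375)**2 = 376**2 = 141376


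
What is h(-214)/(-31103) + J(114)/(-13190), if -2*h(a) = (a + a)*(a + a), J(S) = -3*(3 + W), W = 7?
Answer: 120903157/41024857 ≈ 2.9471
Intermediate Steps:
J(S) = -30 (J(S) = -3*(3 + 7) = -3*10 = -30)
h(a) = -2*a² (h(a) = -(a + a)*(a + a)/2 = -2*a*2*a/2 = -2*a²)
h(-214)/(-31103) + J(114)/(-13190) = -2*(-214)²/(-31103) - 30/(-13190) = -2*45796*(-1/31103) - 30*(-1/13190) = -91592*(-1/31103) + 3/1319 = 91592/31103 + 3/1319 = 120903157/41024857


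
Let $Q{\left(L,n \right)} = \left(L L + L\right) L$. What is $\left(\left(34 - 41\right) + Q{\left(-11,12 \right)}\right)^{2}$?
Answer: $1481089$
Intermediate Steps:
$Q{\left(L,n \right)} = L \left(L + L^{2}\right)$ ($Q{\left(L,n \right)} = \left(L^{2} + L\right) L = \left(L + L^{2}\right) L = L \left(L + L^{2}\right)$)
$\left(\left(34 - 41\right) + Q{\left(-11,12 \right)}\right)^{2} = \left(\left(34 - 41\right) + \left(-11\right)^{2} \left(1 - 11\right)\right)^{2} = \left(\left(34 - 41\right) + 121 \left(-10\right)\right)^{2} = \left(-7 - 1210\right)^{2} = \left(-1217\right)^{2} = 1481089$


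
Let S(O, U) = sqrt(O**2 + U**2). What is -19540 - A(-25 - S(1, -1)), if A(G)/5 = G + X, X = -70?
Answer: -19065 + 5*sqrt(2) ≈ -19058.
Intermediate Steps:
A(G) = -350 + 5*G (A(G) = 5*(G - 70) = 5*(-70 + G) = -350 + 5*G)
-19540 - A(-25 - S(1, -1)) = -19540 - (-350 + 5*(-25 - sqrt(1**2 + (-1)**2))) = -19540 - (-350 + 5*(-25 - sqrt(1 + 1))) = -19540 - (-350 + 5*(-25 - sqrt(2))) = -19540 - (-350 + (-125 - 5*sqrt(2))) = -19540 - (-475 - 5*sqrt(2)) = -19540 + (475 + 5*sqrt(2)) = -19065 + 5*sqrt(2)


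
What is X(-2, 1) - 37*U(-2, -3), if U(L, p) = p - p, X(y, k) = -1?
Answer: -1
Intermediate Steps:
U(L, p) = 0
X(-2, 1) - 37*U(-2, -3) = -1 - 37*0 = -1 + 0 = -1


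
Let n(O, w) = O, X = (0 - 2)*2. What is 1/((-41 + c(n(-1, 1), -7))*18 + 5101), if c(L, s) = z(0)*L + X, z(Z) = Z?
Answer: 1/4291 ≈ 0.00023305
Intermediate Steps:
X = -4 (X = -2*2 = -4)
c(L, s) = -4 (c(L, s) = 0*L - 4 = 0 - 4 = -4)
1/((-41 + c(n(-1, 1), -7))*18 + 5101) = 1/((-41 - 4)*18 + 5101) = 1/(-45*18 + 5101) = 1/(-810 + 5101) = 1/4291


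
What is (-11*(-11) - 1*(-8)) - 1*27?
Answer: 102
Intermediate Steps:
(-11*(-11) - 1*(-8)) - 1*27 = (121 + 8) - 27 = 129 - 27 = 102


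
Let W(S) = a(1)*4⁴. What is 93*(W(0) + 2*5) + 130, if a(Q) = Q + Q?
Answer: 48676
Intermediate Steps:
a(Q) = 2*Q
W(S) = 512 (W(S) = (2*1)*4⁴ = 2*256 = 512)
93*(W(0) + 2*5) + 130 = 93*(512 + 2*5) + 130 = 93*(512 + 10) + 130 = 93*522 + 130 = 48546 + 130 = 48676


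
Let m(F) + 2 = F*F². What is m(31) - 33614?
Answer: -3825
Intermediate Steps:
m(F) = -2 + F³ (m(F) = -2 + F*F² = -2 + F³)
m(31) - 33614 = (-2 + 31³) - 33614 = (-2 + 29791) - 33614 = 29789 - 33614 = -3825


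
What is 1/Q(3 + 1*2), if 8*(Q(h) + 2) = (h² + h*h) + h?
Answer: 8/39 ≈ 0.20513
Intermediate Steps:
Q(h) = -2 + h²/4 + h/8 (Q(h) = -2 + ((h² + h*h) + h)/8 = -2 + ((h² + h²) + h)/8 = -2 + (2*h² + h)/8 = -2 + (h + 2*h²)/8 = -2 + (h²/4 + h/8) = -2 + h²/4 + h/8)
1/Q(3 + 1*2) = 1/(-2 + (3 + 1*2)²/4 + (3 + 1*2)/8) = 1/(-2 + (3 + 2)²/4 + (3 + 2)/8) = 1/(-2 + (¼)*5² + (⅛)*5) = 1/(-2 + (¼)*25 + 5/8) = 1/(-2 + 25/4 + 5/8) = 1/(39/8) = 8/39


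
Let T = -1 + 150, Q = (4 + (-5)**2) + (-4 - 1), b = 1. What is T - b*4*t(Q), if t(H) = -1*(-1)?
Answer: 145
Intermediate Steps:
Q = 24 (Q = (4 + 25) - 5 = 29 - 5 = 24)
t(H) = 1
T = 149
T - b*4*t(Q) = 149 - 1*4 = 149 - 4 = 145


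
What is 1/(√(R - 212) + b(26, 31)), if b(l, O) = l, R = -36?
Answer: 13/462 - I*√62/462 ≈ 0.028139 - 0.017043*I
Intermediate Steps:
1/(√(R - 212) + b(26, 31)) = 1/(√(-36 - 212) + 26) = 1/(√(-248) + 26) = 1/(2*I*√62 + 26) = 1/(26 + 2*I*√62)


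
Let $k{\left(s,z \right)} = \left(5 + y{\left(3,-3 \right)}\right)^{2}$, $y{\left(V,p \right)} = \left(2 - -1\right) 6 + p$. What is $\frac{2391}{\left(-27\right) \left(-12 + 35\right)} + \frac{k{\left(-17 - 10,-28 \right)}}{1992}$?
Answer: $- \frac{62701}{17181} \approx -3.6494$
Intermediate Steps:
$y{\left(V,p \right)} = 18 + p$ ($y{\left(V,p \right)} = \left(2 + 1\right) 6 + p = 3 \cdot 6 + p = 18 + p$)
$k{\left(s,z \right)} = 400$ ($k{\left(s,z \right)} = \left(5 + \left(18 - 3\right)\right)^{2} = \left(5 + 15\right)^{2} = 20^{2} = 400$)
$\frac{2391}{\left(-27\right) \left(-12 + 35\right)} + \frac{k{\left(-17 - 10,-28 \right)}}{1992} = \frac{2391}{\left(-27\right) \left(-12 + 35\right)} + \frac{400}{1992} = \frac{2391}{\left(-27\right) 23} + 400 \cdot \frac{1}{1992} = \frac{2391}{-621} + \frac{50}{249} = 2391 \left(- \frac{1}{621}\right) + \frac{50}{249} = - \frac{797}{207} + \frac{50}{249} = - \frac{62701}{17181}$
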